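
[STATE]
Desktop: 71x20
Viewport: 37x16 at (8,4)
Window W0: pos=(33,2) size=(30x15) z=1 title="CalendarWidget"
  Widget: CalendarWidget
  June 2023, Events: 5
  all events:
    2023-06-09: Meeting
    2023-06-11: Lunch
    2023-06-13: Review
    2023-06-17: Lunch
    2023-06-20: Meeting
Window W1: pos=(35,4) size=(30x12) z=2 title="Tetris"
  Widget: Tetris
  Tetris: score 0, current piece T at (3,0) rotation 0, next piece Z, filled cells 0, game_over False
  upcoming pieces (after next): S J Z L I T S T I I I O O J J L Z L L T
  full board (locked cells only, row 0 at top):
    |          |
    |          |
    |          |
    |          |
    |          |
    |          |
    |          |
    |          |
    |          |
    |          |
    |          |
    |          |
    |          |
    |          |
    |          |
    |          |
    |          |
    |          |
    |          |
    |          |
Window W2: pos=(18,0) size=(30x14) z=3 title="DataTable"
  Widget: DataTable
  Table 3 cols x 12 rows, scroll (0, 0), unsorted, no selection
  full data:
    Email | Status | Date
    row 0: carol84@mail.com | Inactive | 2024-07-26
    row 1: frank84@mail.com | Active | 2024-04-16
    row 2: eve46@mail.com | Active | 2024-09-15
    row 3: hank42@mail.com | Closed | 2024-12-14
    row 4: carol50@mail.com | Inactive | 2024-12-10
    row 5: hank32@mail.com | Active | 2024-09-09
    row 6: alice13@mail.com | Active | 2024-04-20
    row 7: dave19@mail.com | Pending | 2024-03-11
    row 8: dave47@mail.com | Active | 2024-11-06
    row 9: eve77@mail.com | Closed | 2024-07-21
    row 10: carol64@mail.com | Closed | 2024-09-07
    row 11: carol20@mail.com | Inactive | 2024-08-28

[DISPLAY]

          ┃────────────────┼────────┼
          ┃carol84@mail.com│Inactive│
          ┃frank84@mail.com│Active  │
          ┃eve46@mail.com  │Active  │
          ┃hank42@mail.com │Closed  │
          ┃carol50@mail.com│Inactive│
          ┃hank32@mail.com │Active  │
          ┃alice13@mail.com│Active  │
          ┃dave19@mail.com │Pending │
          ┗━━━━━━━━━━━━━━━━━━━━━━━━━━
                         ┃ ┃         
                         ┃ ┗━━━━━━━━━
                         ┗━━━━━━━━━━━
                                     
                                     
                                     


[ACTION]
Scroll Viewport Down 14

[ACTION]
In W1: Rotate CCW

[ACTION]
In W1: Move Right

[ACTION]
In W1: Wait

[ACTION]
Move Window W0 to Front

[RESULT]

          ┃──────────────┠───────────
          ┃carol84@mail.c┃         Ju
          ┃frank84@mail.c┃Mo Tu We Th
          ┃eve46@mail.com┃          1
          ┃hank42@mail.co┃ 5  6  7  8
          ┃carol50@mail.c┃12 13* 14 1
          ┃hank32@mail.co┃19 20* 21 2
          ┃alice13@mail.c┃26 27 28 29
          ┃dave19@mail.co┃           
          ┗━━━━━━━━━━━━━━┃           
                         ┃           
                         ┃           
                         ┗━━━━━━━━━━━
                                     
                                     
                                     


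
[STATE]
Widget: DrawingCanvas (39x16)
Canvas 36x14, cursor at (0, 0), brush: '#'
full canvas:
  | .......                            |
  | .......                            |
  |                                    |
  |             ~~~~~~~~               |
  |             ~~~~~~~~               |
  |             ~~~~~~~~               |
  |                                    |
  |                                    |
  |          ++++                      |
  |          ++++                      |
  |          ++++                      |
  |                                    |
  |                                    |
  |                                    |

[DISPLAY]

+.......                               
 .......                               
                                       
             ~~~~~~~~                  
             ~~~~~~~~                  
             ~~~~~~~~                  
                                       
                                       
          ++++                         
          ++++                         
          ++++                         
                                       
                                       
                                       
                                       
                                       


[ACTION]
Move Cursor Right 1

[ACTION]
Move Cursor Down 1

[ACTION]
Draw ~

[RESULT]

 .......                               
 ~......                               
                                       
             ~~~~~~~~                  
             ~~~~~~~~                  
             ~~~~~~~~                  
                                       
                                       
          ++++                         
          ++++                         
          ++++                         
                                       
                                       
                                       
                                       
                                       


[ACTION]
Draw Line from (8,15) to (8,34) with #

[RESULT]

 .......                               
 ~......                               
                                       
             ~~~~~~~~                  
             ~~~~~~~~                  
             ~~~~~~~~                  
                                       
                                       
          ++++ ####################    
          ++++                         
          ++++                         
                                       
                                       
                                       
                                       
                                       


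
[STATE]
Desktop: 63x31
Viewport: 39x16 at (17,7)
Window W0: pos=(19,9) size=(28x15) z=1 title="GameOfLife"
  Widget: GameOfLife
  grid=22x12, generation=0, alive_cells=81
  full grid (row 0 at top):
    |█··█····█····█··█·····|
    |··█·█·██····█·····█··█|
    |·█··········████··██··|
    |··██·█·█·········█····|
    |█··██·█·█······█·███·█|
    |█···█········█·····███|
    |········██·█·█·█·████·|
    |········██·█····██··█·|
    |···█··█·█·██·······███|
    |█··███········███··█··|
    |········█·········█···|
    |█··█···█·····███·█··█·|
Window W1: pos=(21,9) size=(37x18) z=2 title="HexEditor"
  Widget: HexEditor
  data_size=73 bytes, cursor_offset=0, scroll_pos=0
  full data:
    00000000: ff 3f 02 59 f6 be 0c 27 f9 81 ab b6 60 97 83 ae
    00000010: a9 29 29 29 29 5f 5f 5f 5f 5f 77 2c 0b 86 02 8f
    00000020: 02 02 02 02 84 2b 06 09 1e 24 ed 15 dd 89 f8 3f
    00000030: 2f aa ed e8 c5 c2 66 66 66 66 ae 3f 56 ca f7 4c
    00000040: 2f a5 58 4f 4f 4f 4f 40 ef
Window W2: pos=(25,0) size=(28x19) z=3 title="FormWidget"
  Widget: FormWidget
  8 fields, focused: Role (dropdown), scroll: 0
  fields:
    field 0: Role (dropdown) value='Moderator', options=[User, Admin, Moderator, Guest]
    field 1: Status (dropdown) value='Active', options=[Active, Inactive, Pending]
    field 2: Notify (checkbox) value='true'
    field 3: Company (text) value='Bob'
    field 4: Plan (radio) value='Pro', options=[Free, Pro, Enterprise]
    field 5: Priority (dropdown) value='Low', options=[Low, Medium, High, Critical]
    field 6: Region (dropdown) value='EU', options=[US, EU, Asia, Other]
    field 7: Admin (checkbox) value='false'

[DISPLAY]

        ┃  Plan:       ( ) Free  (●┃   
        ┃  Priority:   [Low      ▼]┃   
  ┏━┏━━━┃  Region:     [EU       ▼]┃━━━
  ┃ ┃ He┃  Admin:      [ ]         ┃   
  ┠─┠───┃                          ┃───
  ┃G┃000┃                          ┃27 
  ┃·┃000┃                          ┃5f 
  ┃·┃000┃                          ┃09 
  ┃·┃000┃                          ┃66 
  ┃█┃000┃                          ┃40 
  ┃█┃   ┃                          ┃   
  ┃·┃   ┗━━━━━━━━━━━━━━━━━━━━━━━━━━┛   
  ┃·┃                                  
  ┃·┃                                  
  ┃█┃                                  
  ┃·┃                                  


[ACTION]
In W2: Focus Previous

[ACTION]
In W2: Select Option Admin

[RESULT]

        ┃  Plan:       ( ) Free  (●┃   
        ┃  Priority:   [Low      ▼]┃   
  ┏━┏━━━┃  Region:     [EU       ▼]┃━━━
  ┃ ┃ He┃> Admin:      [ ]         ┃   
  ┠─┠───┃                          ┃───
  ┃G┃000┃                          ┃27 
  ┃·┃000┃                          ┃5f 
  ┃·┃000┃                          ┃09 
  ┃·┃000┃                          ┃66 
  ┃█┃000┃                          ┃40 
  ┃█┃   ┃                          ┃   
  ┃·┃   ┗━━━━━━━━━━━━━━━━━━━━━━━━━━┛   
  ┃·┃                                  
  ┃·┃                                  
  ┃█┃                                  
  ┃·┃                                  


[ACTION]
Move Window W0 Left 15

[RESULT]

        ┃  Plan:       ( ) Free  (●┃   
        ┃  Priority:   [Low      ▼]┃   
━━━━┏━━━┃  Region:     [EU       ▼]┃━━━
    ┃ He┃> Admin:      [ ]         ┃   
────┠───┃                          ┃───
    ┃000┃                          ┃27 
█···┃000┃                          ┃5f 
████┃000┃                          ┃09 
····┃000┃                          ┃66 
···█┃000┃                          ┃40 
·█··┃   ┃                          ┃   
·█·█┃   ┗━━━━━━━━━━━━━━━━━━━━━━━━━━┛   
····┃                                  
····┃                                  
··██┃                                  
····┃                                  


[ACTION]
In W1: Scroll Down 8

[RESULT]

        ┃  Plan:       ( ) Free  (●┃   
        ┃  Priority:   [Low      ▼]┃   
━━━━┏━━━┃  Region:     [EU       ▼]┃━━━
    ┃ He┃> Admin:      [ ]         ┃   
────┠───┃                          ┃───
    ┃000┃                          ┃40 
█···┃   ┃                          ┃   
████┃   ┃                          ┃   
····┃   ┃                          ┃   
···█┃   ┃                          ┃   
·█··┃   ┃                          ┃   
·█·█┃   ┗━━━━━━━━━━━━━━━━━━━━━━━━━━┛   
····┃                                  
····┃                                  
··██┃                                  
····┃                                  


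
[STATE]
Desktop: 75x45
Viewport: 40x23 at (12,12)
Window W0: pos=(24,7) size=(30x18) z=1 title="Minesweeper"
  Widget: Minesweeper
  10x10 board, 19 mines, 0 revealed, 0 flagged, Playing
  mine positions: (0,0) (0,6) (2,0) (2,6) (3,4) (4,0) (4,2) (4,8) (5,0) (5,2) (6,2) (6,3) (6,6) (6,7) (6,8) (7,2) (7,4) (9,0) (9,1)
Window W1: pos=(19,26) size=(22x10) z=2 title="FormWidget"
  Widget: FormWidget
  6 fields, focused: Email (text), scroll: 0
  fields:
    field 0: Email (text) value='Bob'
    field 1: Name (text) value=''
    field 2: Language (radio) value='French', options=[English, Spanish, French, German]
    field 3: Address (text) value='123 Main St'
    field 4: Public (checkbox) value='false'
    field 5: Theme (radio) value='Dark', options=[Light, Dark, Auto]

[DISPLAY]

            ┃■■■■■■■■■■                 
            ┃■■■■■■■■■■                 
            ┃■■■■■■■■■■                 
            ┃■■■■■■■■■■                 
            ┃■■■■■■■■■■                 
            ┃■■■■■■■■■■                 
            ┃■■■■■■■■■■                 
            ┃■■■■■■■■■■                 
            ┃                           
            ┃                           
            ┃                           
            ┃                           
            ┗━━━━━━━━━━━━━━━━━━━━━━━━━━━
                                        
       ┏━━━━━━━━━━━━━━━━━━━━┓           
       ┃ FormWidget         ┃           
       ┠────────────────────┨           
       ┃> Email:      [Bob ]┃           
       ┃  Name:       [    ]┃           
       ┃  Language:   ( ) En┃           
       ┃  Address:    [123 ]┃           
       ┃  Public:     [ ]   ┃           
       ┃  Theme:      ( ) Li┃           


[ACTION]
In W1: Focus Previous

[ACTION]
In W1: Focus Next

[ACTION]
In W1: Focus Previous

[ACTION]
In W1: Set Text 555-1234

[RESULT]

            ┃■■■■■■■■■■                 
            ┃■■■■■■■■■■                 
            ┃■■■■■■■■■■                 
            ┃■■■■■■■■■■                 
            ┃■■■■■■■■■■                 
            ┃■■■■■■■■■■                 
            ┃■■■■■■■■■■                 
            ┃■■■■■■■■■■                 
            ┃                           
            ┃                           
            ┃                           
            ┃                           
            ┗━━━━━━━━━━━━━━━━━━━━━━━━━━━
                                        
       ┏━━━━━━━━━━━━━━━━━━━━┓           
       ┃ FormWidget         ┃           
       ┠────────────────────┨           
       ┃  Email:      [Bob ]┃           
       ┃  Name:       [    ]┃           
       ┃  Language:   ( ) En┃           
       ┃  Address:    [123 ]┃           
       ┃  Public:     [ ]   ┃           
       ┃> Theme:      ( ) Li┃           


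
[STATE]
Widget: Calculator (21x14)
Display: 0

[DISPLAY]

                    0
┌───┬───┬───┬───┐    
│ 7 │ 8 │ 9 │ ÷ │    
├───┼───┼───┼───┤    
│ 4 │ 5 │ 6 │ × │    
├───┼───┼───┼───┤    
│ 1 │ 2 │ 3 │ - │    
├───┼───┼───┼───┤    
│ 0 │ . │ = │ + │    
├───┼───┼───┼───┤    
│ C │ MC│ MR│ M+│    
└───┴───┴───┴───┘    
                     
                     


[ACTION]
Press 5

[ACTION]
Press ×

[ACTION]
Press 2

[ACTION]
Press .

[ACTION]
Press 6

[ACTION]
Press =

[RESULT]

                   13
┌───┬───┬───┬───┐    
│ 7 │ 8 │ 9 │ ÷ │    
├───┼───┼───┼───┤    
│ 4 │ 5 │ 6 │ × │    
├───┼───┼───┼───┤    
│ 1 │ 2 │ 3 │ - │    
├───┼───┼───┼───┤    
│ 0 │ . │ = │ + │    
├───┼───┼───┼───┤    
│ C │ MC│ MR│ M+│    
└───┴───┴───┴───┘    
                     
                     


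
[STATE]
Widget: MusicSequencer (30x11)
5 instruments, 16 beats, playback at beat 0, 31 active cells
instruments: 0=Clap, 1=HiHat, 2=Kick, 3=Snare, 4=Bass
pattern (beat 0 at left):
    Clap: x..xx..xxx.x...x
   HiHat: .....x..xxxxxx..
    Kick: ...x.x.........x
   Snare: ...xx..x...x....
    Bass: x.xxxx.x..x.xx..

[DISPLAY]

      ▼123456789012345        
  Clap█··██··███·█···█        
 HiHat·····█··██████··        
  Kick···█·█·········█        
 Snare···██··█···█····        
  Bass█·████·█··█·██··        
                              
                              
                              
                              
                              


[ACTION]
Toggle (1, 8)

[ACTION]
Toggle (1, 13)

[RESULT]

      ▼123456789012345        
  Clap█··██··███·█···█        
 HiHat·····█···████···        
  Kick···█·█·········█        
 Snare···██··█···█····        
  Bass█·████·█··█·██··        
                              
                              
                              
                              
                              


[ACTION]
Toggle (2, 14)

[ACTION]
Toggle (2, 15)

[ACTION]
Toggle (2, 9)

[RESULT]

      ▼123456789012345        
  Clap█··██··███·█···█        
 HiHat·····█···████···        
  Kick···█·█···█····█·        
 Snare···██··█···█····        
  Bass█·████·█··█·██··        
                              
                              
                              
                              
                              


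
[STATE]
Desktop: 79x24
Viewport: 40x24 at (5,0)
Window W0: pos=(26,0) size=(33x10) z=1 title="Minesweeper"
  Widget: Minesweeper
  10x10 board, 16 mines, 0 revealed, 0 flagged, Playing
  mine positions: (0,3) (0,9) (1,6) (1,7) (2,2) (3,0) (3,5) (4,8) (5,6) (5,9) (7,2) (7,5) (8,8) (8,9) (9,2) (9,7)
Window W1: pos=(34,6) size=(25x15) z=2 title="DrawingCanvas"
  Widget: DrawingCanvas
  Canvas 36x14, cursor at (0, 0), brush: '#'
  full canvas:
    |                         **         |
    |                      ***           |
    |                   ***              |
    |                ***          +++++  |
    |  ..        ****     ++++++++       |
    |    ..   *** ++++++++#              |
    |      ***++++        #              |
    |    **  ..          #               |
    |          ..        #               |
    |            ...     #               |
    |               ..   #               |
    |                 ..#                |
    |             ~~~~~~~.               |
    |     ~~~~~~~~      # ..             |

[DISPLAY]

                     ┏━━━━━━━━━━━━━━━━━━
                     ┃ Minesweeper      
                     ┠──────────────────
                     ┃■■■■■■■■■■        
                     ┃■■■■■■■■■■        
                     ┃■■■■■■■■■■        
                     ┃■■■■■■■┏━━━━━━━━━━
                     ┃■■■■■■■┃ DrawingCa
                     ┃■■■■■■■┠──────────
                     ┗━━━━━━━┃+         
                             ┃          
                             ┃          
                             ┃          
                             ┃  ..      
                             ┃    ..   *
                             ┃      ***+
                             ┃    **  ..
                             ┃          
                             ┃          
                             ┃          
                             ┗━━━━━━━━━━
                                        
                                        
                                        


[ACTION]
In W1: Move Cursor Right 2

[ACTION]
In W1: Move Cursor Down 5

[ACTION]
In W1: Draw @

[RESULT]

                     ┏━━━━━━━━━━━━━━━━━━
                     ┃ Minesweeper      
                     ┠──────────────────
                     ┃■■■■■■■■■■        
                     ┃■■■■■■■■■■        
                     ┃■■■■■■■■■■        
                     ┃■■■■■■■┏━━━━━━━━━━
                     ┃■■■■■■■┃ DrawingCa
                     ┃■■■■■■■┠──────────
                     ┗━━━━━━━┃          
                             ┃          
                             ┃          
                             ┃          
                             ┃  ..      
                             ┃  @ ..   *
                             ┃      ***+
                             ┃    **  ..
                             ┃          
                             ┃          
                             ┃          
                             ┗━━━━━━━━━━
                                        
                                        
                                        


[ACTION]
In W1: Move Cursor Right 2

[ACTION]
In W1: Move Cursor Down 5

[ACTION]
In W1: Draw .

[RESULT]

                     ┏━━━━━━━━━━━━━━━━━━
                     ┃ Minesweeper      
                     ┠──────────────────
                     ┃■■■■■■■■■■        
                     ┃■■■■■■■■■■        
                     ┃■■■■■■■■■■        
                     ┃■■■■■■■┏━━━━━━━━━━
                     ┃■■■■■■■┃ DrawingCa
                     ┃■■■■■■■┠──────────
                     ┗━━━━━━━┃          
                             ┃          
                             ┃          
                             ┃          
                             ┃  ..      
                             ┃  @ ..   *
                             ┃      ***+
                             ┃    **  ..
                             ┃          
                             ┃          
                             ┃    .     
                             ┗━━━━━━━━━━
                                        
                                        
                                        


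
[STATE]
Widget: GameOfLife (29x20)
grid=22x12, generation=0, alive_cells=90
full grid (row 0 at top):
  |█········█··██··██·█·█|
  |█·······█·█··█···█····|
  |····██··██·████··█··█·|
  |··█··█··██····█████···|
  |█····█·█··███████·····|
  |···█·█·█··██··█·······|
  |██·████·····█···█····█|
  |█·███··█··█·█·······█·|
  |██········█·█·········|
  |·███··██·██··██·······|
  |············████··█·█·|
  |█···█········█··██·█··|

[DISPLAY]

Gen: 0                       
█········█··██··██·█·█       
█·······█·█··█···█····       
····██··██·████··█··█·       
··█··█··██····█████···       
█····█·█··███████·····       
···█·█·█··██··█·······       
██·████·····█···█····█       
█·███··█··█·█·······█·       
██········█·█·········       
·███··██·██··██·······       
············████··█·█·       
█···█········█··██·█··       
                             
                             
                             
                             
                             
                             
                             


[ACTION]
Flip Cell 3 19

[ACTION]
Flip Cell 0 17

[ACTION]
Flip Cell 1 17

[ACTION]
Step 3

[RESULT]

Gen: 3                       
········███···········       
·······█··█···········       
····██·····█······███·       
···█·█···█·██····█····       
·███·····█·██····█·█··       
█·██·········█····█···       
█····█···█···█········       
██·······█·██·········       
█····█····██··········       
██········█···█···█···       
·█······████···██··█··       
···········█··█·······       
                             
                             
                             
                             
                             
                             
                             


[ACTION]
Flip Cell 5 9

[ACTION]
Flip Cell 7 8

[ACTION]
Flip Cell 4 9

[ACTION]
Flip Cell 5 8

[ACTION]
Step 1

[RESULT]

Gen: 4                       
········███···········       
········█·██·······█··       
····███····██·····██··       
···█·█···········█··█·       
·█······██·█·█···█····       
█··██···███··█····█···       
█·█··········█········       
██······██·██·········       
············█·········       
██·············█······       
██·······█·█··██······       
·········█·█···█······       
                             
                             
                             
                             
                             
                             
                             


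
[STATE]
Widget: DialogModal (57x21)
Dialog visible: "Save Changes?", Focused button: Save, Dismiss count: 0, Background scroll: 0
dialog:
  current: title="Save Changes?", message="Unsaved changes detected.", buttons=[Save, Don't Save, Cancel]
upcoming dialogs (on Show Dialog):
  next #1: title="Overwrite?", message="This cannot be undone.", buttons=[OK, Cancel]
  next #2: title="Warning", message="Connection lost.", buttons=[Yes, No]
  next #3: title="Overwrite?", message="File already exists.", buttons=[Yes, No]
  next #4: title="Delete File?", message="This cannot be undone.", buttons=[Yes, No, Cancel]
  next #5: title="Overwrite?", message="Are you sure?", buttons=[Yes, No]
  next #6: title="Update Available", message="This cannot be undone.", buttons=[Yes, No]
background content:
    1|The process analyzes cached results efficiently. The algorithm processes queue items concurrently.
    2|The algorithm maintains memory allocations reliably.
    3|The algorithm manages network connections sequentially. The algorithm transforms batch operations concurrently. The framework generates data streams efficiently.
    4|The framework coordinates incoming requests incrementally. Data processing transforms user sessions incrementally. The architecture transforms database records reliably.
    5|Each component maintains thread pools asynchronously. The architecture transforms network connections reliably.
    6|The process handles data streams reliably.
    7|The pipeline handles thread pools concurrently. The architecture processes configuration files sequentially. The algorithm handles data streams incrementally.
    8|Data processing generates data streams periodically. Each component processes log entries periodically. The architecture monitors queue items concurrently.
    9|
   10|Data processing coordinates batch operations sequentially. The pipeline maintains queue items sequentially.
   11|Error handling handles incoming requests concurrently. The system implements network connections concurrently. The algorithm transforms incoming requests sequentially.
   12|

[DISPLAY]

The process analyzes cached results efficiently. The algo
The algorithm maintains memory allocations reliably.     
The algorithm manages network connections sequentially. T
The framework coordinates incoming requests incrementally
Each component maintains thread pools asynchronously. The
The process handles data streams reliably.               
The pipeline handles thread pools concurrently. The archi
Data processing generates data streams periodically. Each
            ┌──────────────────────────────┐             
Data process│        Save Changes?         │ sequentially
Error handli│  Unsaved changes detected.   │currently. Th
            │ [Save]  Don't Save   Cancel  │             
            └──────────────────────────────┘             
                                                         
                                                         
                                                         
                                                         
                                                         
                                                         
                                                         
                                                         


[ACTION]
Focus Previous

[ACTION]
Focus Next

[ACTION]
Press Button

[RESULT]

The process analyzes cached results efficiently. The algo
The algorithm maintains memory allocations reliably.     
The algorithm manages network connections sequentially. T
The framework coordinates incoming requests incrementally
Each component maintains thread pools asynchronously. The
The process handles data streams reliably.               
The pipeline handles thread pools concurrently. The archi
Data processing generates data streams periodically. Each
                                                         
Data processing coordinates batch operations sequentially
Error handling handles incoming requests concurrently. Th
                                                         
                                                         
                                                         
                                                         
                                                         
                                                         
                                                         
                                                         
                                                         
                                                         


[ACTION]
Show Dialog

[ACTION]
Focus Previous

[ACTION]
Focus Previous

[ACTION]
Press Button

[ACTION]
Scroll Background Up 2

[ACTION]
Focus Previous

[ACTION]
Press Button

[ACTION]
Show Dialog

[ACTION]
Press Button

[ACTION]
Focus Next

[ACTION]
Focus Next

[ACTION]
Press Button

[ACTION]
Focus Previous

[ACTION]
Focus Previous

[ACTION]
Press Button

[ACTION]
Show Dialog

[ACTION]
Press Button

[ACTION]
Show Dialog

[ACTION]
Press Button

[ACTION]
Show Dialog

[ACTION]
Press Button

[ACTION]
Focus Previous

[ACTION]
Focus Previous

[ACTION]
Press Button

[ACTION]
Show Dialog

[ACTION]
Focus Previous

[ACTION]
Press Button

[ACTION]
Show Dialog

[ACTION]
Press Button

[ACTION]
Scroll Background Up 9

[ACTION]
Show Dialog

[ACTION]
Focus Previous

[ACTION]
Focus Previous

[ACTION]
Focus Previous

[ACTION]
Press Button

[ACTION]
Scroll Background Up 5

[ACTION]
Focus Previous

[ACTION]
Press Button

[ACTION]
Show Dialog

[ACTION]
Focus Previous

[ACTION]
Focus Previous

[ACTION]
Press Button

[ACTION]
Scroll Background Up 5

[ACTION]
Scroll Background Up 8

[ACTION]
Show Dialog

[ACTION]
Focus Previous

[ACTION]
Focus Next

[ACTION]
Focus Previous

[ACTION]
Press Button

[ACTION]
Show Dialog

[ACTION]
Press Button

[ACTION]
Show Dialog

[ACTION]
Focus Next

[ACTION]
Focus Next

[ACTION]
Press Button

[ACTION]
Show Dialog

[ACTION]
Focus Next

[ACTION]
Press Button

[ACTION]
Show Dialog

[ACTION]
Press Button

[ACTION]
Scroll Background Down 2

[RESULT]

The algorithm manages network connections sequentially. T
The framework coordinates incoming requests incrementally
Each component maintains thread pools asynchronously. The
The process handles data streams reliably.               
The pipeline handles thread pools concurrently. The archi
Data processing generates data streams periodically. Each
                                                         
Data processing coordinates batch operations sequentially
Error handling handles incoming requests concurrently. Th
                                                         
                                                         
                                                         
                                                         
                                                         
                                                         
                                                         
                                                         
                                                         
                                                         
                                                         
                                                         


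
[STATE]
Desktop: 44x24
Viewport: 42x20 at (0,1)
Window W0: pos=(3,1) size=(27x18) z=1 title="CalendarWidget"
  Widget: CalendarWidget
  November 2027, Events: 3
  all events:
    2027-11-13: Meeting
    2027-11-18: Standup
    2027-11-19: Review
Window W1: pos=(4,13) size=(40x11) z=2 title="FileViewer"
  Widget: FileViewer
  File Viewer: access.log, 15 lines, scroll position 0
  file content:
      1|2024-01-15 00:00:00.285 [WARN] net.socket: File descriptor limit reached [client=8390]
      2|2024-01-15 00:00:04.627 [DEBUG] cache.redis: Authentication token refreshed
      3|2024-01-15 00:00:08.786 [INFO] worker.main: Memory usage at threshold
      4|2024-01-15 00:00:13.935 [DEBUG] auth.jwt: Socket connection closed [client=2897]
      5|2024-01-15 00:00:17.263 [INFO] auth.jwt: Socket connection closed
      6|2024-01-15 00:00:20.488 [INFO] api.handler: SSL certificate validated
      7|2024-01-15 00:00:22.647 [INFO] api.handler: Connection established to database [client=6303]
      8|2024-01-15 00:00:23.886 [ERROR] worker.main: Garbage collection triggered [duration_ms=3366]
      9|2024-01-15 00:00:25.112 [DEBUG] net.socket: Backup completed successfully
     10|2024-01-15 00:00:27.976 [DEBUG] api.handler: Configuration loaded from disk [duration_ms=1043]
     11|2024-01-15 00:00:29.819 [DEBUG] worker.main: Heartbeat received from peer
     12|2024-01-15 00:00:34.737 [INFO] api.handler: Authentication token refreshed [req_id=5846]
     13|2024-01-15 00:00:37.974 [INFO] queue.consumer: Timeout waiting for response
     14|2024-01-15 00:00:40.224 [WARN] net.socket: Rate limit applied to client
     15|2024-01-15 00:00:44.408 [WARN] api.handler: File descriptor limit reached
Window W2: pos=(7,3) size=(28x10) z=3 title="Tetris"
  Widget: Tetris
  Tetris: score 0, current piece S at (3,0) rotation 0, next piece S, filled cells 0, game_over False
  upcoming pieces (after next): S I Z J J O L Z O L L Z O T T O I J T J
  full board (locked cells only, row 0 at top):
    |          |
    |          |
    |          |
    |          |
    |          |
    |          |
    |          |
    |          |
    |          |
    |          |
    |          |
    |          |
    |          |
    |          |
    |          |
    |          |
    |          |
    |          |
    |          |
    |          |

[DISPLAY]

   ┏━━━━━━━━━━━━━━━━━━━━━━━━━┓            
   ┃ CalendarWidget          ┃            
   ┠───┏━━━━━━━━━━━━━━━━━━━━━━━━━━┓       
   ┃   ┃ Tetris                   ┃       
   ┃Mo ┠──────────────────────────┨       
   ┃ 1 ┃          │Next:          ┃       
   ┃ 8 ┃          │ ░░            ┃       
   ┃15 ┃          │░░             ┃       
   ┃22 ┃          │               ┃       
   ┃29 ┃          │               ┃       
   ┃   ┃          │               ┃       
   ┃   ┗━━━━━━━━━━━━━━━━━━━━━━━━━━┛       
   ┃┏━━━━━━━━━━━━━━━━━━━━━━━━━━━━━━━━━━━━━
   ┃┃ FileViewer                          
   ┃┠─────────────────────────────────────
   ┃┃2024-01-15 00:00:00.285 [WARN] net.so
   ┃┃2024-01-15 00:00:04.627 [DEBUG] cache
   ┗┃2024-01-15 00:00:08.786 [INFO] worker
    ┃2024-01-15 00:00:13.935 [DEBUG] auth.
    ┃2024-01-15 00:00:17.263 [INFO] auth.j


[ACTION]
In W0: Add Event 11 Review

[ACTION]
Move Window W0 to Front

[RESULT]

   ┏━━━━━━━━━━━━━━━━━━━━━━━━━┓            
   ┃ CalendarWidget          ┃            
   ┠─────────────────────────┨━━━━┓       
   ┃      November 2027      ┃    ┃       
   ┃Mo Tu We Th Fr Sa Su     ┃────┨       
   ┃ 1  2  3  4  5  6  7     ┃    ┃       
   ┃ 8  9 10 11* 12 13* 14   ┃    ┃       
   ┃15 16 17 18* 19* 20 21   ┃    ┃       
   ┃22 23 24 25 26 27 28     ┃    ┃       
   ┃29 30                    ┃    ┃       
   ┃                         ┃    ┃       
   ┃                         ┃━━━━┛       
   ┃                         ┃━━━━━━━━━━━━
   ┃                         ┃            
   ┃                         ┃────────────
   ┃                         ┃WARN] net.so
   ┃                         ┃DEBUG] cache
   ┗━━━━━━━━━━━━━━━━━━━━━━━━━┛INFO] worker
    ┃2024-01-15 00:00:13.935 [DEBUG] auth.
    ┃2024-01-15 00:00:17.263 [INFO] auth.j


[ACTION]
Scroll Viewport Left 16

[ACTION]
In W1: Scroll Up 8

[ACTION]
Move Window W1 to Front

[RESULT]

   ┏━━━━━━━━━━━━━━━━━━━━━━━━━┓            
   ┃ CalendarWidget          ┃            
   ┠─────────────────────────┨━━━━┓       
   ┃      November 2027      ┃    ┃       
   ┃Mo Tu We Th Fr Sa Su     ┃────┨       
   ┃ 1  2  3  4  5  6  7     ┃    ┃       
   ┃ 8  9 10 11* 12 13* 14   ┃    ┃       
   ┃15 16 17 18* 19* 20 21   ┃    ┃       
   ┃22 23 24 25 26 27 28     ┃    ┃       
   ┃29 30                    ┃    ┃       
   ┃                         ┃    ┃       
   ┃                         ┃━━━━┛       
   ┃┏━━━━━━━━━━━━━━━━━━━━━━━━━━━━━━━━━━━━━
   ┃┃ FileViewer                          
   ┃┠─────────────────────────────────────
   ┃┃2024-01-15 00:00:00.285 [WARN] net.so
   ┃┃2024-01-15 00:00:04.627 [DEBUG] cache
   ┗┃2024-01-15 00:00:08.786 [INFO] worker
    ┃2024-01-15 00:00:13.935 [DEBUG] auth.
    ┃2024-01-15 00:00:17.263 [INFO] auth.j
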